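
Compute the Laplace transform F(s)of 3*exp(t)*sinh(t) 3/(s*(s - 2))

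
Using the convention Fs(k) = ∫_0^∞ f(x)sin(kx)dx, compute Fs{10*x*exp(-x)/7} 20*k/(7*(k^2 + 1)^2)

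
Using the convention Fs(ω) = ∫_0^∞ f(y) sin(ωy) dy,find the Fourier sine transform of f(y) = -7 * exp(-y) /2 -7 * ω/(2 * ω^2 + 2) 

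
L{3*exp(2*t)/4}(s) 3/(4*(s - 2))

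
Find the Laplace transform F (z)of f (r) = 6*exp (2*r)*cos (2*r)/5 6*(z - 2)/ (5*( (z - 2)^2 + 4))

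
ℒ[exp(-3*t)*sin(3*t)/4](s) 3/(4*((s+3)^2+9))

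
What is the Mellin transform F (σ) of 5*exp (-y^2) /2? 5*gamma (σ/2) /4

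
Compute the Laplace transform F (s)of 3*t 3/s^2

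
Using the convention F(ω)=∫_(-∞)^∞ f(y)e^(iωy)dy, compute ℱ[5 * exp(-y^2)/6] 5 * sqrt(pi) * exp(-ω^2/4)/6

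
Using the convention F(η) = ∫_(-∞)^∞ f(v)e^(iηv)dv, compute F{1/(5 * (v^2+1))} pi * exp(-Abs(η))/5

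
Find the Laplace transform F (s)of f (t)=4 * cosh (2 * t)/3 4 * s/ (3 * (s^2 - 4))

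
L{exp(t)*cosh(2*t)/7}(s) (s - 1)/(7*((s - 1)^2 - 4))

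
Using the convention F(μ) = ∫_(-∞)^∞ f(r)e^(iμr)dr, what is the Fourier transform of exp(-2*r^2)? sqrt(2)*sqrt(pi)*exp(-μ^2/8)/2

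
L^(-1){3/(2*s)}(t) 3/2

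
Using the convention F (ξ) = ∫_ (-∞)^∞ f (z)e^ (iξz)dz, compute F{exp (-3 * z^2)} sqrt (3) * sqrt (pi) * exp (-ξ^2/12)/3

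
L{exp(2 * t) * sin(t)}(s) 1/((s - 2)^2 + 1)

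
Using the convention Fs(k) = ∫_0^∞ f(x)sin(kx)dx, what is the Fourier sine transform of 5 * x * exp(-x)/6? 5 * k/(3 * (k^2 + 1)^2)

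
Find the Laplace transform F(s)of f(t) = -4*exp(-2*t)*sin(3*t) -12/((s + 2)^2 + 9)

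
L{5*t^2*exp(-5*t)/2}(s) 5/(s + 5)^3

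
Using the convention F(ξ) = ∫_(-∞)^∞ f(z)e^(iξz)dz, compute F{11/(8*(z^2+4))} 11*pi*exp(-2*Abs(ξ))/16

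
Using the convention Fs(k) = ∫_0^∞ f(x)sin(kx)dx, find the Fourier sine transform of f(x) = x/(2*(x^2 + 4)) pi*exp(-2*k)/4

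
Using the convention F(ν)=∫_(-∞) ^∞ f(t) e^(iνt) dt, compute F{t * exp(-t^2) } I * sqrt(pi) * ν * exp(-ν^2/4) /2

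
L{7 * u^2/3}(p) 14/(3 * p^3)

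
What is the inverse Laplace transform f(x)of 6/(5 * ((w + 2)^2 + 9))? 2 * exp(-2 * x) * sin(3 * x)/5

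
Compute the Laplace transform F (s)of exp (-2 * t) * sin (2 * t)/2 1/ ( (s + 2)^2 + 4)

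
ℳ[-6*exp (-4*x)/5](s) -6*gamma (s)/ (5*2^ (2*s))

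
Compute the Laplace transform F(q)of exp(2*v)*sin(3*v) 3/((q - 2)^2 + 9)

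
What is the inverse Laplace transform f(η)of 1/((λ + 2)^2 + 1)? exp(-2 * η) * sin(η)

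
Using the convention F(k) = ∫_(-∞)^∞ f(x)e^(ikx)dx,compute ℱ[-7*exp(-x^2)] -7*sqrt(pi)*exp(-k^2/4)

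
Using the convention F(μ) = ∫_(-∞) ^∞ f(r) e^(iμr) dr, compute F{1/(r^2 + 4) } pi * exp(-2 * Abs(μ) ) /2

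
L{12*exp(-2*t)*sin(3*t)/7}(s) 36/(7*((s+2)^2+9))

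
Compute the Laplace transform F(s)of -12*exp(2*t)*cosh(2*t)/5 12*(2 - s)/(5*s*(s - 4))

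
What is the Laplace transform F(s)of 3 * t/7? 3/(7 * s^2)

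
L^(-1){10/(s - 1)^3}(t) 5*t^2*exp(t)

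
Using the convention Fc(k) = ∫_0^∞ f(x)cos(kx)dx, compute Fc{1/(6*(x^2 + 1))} pi*exp(-k)/12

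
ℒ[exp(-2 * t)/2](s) 1/(2 * (s + 2))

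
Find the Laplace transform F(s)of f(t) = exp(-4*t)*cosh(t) (s + 4)/((s + 4)^2-1)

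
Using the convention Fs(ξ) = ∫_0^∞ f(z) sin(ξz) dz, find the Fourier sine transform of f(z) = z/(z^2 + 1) pi*exp(-ξ) /2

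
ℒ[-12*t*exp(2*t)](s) -12/(s - 2)^2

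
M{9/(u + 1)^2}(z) -9 * pi * (z - 1)/sin(pi * z)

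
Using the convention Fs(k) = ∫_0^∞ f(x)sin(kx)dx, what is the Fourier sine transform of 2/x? pi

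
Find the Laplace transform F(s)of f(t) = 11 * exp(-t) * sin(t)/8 11/(8 * ((s + 1)^2 + 1))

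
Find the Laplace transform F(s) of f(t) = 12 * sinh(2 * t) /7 24/(7 * (s^2 - 4) ) 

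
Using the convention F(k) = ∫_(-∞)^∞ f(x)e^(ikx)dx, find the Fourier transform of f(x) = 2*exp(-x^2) 2*sqrt(pi)*exp(-k^2/4)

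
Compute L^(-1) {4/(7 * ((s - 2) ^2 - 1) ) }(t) 4 * exp(2 * t) * sinh(t) /7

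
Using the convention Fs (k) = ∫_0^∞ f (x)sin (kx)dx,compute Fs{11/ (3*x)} 11*pi/6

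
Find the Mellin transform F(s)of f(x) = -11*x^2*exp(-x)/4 -11*gamma(s + 2)/4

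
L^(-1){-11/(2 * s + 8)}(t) -11 * exp(-4 * t)/2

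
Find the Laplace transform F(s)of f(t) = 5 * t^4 120/s^5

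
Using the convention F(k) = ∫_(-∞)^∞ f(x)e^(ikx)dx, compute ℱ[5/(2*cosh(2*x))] 5*pi/(4*cosh(pi*k/4))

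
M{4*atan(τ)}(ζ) -2*pi*sec(pi*ζ/2)/ζ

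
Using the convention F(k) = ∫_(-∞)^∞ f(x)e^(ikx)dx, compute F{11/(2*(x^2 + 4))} 11*pi*exp(-2*Abs(k))/4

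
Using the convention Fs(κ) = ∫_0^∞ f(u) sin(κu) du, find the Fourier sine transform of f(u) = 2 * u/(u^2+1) pi * exp(-κ) 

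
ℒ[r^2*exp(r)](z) 2/(z - 1)^3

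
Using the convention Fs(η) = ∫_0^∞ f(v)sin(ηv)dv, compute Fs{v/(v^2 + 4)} pi*exp(-2*η)/2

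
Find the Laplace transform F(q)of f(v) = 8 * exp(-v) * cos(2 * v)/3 8 * (q + 1)/(3 * ((q + 1)^2 + 4))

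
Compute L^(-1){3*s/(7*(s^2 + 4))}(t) 3*cos(2*t)/7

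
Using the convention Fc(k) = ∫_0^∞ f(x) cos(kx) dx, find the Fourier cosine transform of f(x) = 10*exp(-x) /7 10/(7*(k^2 + 1) ) 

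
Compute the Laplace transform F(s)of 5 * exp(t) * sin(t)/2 5/(2 * ((s - 1)^2+1))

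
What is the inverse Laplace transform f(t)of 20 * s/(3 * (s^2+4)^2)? 5 * t * sin(2 * t)/3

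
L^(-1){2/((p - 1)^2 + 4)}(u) exp(u) * sin(2 * u)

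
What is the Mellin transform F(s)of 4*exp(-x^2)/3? 2*gamma(s/2)/3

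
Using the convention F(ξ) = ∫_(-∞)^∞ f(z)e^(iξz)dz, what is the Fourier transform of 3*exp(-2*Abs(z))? 12/(ξ^2 + 4)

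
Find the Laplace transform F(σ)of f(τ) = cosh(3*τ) σ/(σ^2 - 9)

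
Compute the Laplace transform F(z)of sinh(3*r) 3/(z^2 - 9)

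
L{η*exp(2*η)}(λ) (λ - 2)^(-2)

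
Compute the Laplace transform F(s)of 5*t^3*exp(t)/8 15/(4*(s - 1)^4)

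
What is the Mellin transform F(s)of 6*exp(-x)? 6*gamma(s)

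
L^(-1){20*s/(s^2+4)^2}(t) 5*t*sin(2*t)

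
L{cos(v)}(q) q/(q^2 + 1)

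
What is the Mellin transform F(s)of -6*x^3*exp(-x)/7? -6*gamma(s + 3)/7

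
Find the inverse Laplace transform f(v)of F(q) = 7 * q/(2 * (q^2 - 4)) 7 * cosh(2 * v)/2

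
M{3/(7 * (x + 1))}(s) 3 * pi * csc(pi * s)/7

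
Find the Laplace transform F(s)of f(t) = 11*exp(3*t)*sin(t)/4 11/(4*((s - 3)^2 + 1))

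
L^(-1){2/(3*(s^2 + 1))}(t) 2*sin(t)/3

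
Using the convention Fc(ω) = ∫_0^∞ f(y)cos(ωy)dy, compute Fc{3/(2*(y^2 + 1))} 3*pi*exp(-ω)/4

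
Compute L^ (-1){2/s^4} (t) t^3/3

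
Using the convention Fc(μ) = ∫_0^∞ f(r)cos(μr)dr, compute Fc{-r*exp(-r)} (μ^2 - 1)/(μ^2 + 1)^2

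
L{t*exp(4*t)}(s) (s - 4)^(-2)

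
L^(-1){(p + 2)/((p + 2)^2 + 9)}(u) exp(-2 * u) * cos(3 * u)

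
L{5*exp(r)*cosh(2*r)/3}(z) 5*(z - 1)/(3*((z - 1)^2 - 4))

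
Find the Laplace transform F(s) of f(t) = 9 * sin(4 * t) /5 36/(5 * (s^2 + 16) ) 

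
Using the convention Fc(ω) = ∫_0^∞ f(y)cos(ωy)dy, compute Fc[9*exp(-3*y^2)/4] 3*sqrt(3)*sqrt(pi)*exp(-ω^2/12)/8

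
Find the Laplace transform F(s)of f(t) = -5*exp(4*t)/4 -5/(4*s - 16)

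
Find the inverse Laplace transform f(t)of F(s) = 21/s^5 7*t^4/8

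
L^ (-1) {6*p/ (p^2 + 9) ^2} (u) u*sin (3*u) 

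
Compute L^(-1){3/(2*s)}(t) 3/2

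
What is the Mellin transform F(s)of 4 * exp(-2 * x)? 2^(2 - s) * gamma(s)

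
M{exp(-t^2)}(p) gamma(p/2)/2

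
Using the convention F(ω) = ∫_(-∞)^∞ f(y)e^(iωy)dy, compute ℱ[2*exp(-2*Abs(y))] 8/(ω^2 + 4)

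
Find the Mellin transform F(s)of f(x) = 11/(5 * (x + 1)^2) -11 * pi * (s - 1)/(5 * sin(pi * s))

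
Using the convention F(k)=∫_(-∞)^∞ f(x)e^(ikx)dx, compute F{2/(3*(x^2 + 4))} pi*exp(-2*Abs(k))/3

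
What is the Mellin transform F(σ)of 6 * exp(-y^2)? 3 * gamma(σ/2)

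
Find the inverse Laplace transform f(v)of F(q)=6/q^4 v^3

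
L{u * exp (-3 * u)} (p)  (p + 3)^ (-2)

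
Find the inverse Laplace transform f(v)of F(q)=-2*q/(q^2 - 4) -2*cosh(2*v)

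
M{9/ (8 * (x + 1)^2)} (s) -9 * pi * (s - 1)/ (8 * sin (pi * s))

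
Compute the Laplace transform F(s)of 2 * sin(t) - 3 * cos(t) 2/(s^2 + 1) - 3 * s/(s^2 + 1)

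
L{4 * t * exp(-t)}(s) 4/(s + 1)^2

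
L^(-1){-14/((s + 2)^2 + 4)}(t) -7 * exp(-2 * t) * sin(2 * t)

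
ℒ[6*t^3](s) 36/s^4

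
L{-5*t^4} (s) -120/s^5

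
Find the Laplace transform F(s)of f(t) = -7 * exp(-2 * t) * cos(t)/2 7 * (-s - 2)/(2 * ((s + 2)^2 + 1))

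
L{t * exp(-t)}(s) (s+1)^(-2)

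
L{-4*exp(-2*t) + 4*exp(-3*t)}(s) 4/(s + 3) - 4/(s + 2)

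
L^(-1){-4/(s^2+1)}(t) -4 * sin(t)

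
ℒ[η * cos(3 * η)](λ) (λ^2 - 9)/(λ^2 + 9)^2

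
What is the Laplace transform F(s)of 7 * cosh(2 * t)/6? 7 * s/(6 * (s^2-4))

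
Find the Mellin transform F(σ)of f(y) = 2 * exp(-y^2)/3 gamma(σ/2)/3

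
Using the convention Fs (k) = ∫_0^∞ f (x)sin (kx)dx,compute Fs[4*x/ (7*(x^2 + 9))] 2*pi*exp (-3*k)/7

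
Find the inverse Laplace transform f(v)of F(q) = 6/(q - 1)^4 v^3*exp(v)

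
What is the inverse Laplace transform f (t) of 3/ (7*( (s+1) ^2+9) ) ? exp (-t)*sin (3*t) /7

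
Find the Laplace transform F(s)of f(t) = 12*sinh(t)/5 12/(5*(s^2 - 1))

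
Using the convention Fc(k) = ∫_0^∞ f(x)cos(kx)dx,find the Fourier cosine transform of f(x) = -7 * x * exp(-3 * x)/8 7 * (k^2 - 9)/(8 * (k^2 + 9)^2)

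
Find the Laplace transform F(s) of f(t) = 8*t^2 16/s^3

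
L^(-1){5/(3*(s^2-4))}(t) 5*sinh(2*t)/6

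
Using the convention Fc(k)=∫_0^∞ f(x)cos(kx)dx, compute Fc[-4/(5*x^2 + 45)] -2*pi*exp(-3*k)/15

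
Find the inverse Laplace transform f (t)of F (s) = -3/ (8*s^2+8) -3*sin (t)/8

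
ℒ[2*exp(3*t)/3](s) 2/(3*(s - 3))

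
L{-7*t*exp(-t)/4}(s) -7/(4*(s + 1)^2)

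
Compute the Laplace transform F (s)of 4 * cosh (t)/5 4 * s/ (5 * (s^2-1))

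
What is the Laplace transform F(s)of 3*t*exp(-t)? 3/(s + 1)^2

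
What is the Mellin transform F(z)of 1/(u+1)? pi*csc(pi*z)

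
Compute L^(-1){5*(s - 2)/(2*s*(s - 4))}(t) 5*exp(2*t)*cosh(2*t)/2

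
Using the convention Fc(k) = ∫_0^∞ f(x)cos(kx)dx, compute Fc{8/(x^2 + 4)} 2 * pi * exp(-2 * k)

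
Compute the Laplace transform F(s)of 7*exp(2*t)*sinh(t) 7/((s - 2)^2 - 1)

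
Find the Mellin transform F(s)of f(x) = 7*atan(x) -7*pi*sec(pi*s/2)/(2*s)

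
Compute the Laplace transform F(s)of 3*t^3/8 9/(4*s^4)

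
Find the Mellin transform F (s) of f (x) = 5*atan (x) -5*pi*sec (pi*s/2) / (2*s) 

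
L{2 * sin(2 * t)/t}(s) 2 * atan(2/s)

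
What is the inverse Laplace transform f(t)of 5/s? 5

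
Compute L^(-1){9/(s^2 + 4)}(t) 9 * sin(2 * t)/2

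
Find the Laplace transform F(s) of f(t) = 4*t 4/s^2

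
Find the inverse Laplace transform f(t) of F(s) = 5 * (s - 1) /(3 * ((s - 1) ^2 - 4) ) 5 * exp(t) * cosh(2 * t) /3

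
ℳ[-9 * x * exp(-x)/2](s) -9 * gamma(s + 1)/2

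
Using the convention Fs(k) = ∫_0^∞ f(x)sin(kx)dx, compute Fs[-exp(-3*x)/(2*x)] -atan(k/3)/2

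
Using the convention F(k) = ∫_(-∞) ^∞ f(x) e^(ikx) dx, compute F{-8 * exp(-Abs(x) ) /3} -16/(3 * k^2 + 3) 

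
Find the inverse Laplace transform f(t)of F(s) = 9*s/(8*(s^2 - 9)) 9*cosh(3*t)/8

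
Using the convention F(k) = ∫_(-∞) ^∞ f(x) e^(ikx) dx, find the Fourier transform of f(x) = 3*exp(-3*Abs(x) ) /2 9/(k^2 + 9) 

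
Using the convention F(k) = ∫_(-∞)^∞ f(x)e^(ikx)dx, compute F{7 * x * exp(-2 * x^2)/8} 7 * sqrt(2) * I * sqrt(pi) * k * exp(-k^2/8)/64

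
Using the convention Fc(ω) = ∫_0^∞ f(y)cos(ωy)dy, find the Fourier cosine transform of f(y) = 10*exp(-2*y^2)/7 5*sqrt(2)*sqrt(pi)*exp(-ω^2/8)/14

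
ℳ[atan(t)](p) -pi*sec(pi*p/2) /(2*p) 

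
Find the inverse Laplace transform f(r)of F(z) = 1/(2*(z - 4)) exp(4*r)/2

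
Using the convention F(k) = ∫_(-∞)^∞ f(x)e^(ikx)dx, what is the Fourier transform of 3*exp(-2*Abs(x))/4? 3/(k^2+4)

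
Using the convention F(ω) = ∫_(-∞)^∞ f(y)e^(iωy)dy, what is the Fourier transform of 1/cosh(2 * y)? pi/(2 * cosh(pi * ω/4))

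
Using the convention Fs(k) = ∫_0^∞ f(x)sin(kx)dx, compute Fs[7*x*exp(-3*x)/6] 7*k/(k^2 + 9)^2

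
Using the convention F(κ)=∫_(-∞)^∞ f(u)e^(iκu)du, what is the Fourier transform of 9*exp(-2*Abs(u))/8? 9/(2*(κ^2 + 4))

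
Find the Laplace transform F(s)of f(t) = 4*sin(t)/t 4*atan(1/s)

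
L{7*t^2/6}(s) 7/(3*s^3)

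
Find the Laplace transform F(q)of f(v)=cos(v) q/(q^2+1)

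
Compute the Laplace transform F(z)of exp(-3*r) 1/(z + 3)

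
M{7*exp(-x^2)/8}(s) 7*gamma(s/2)/16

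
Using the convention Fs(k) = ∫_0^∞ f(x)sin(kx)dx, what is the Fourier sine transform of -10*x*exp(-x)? -20*k/(k^2 + 1)^2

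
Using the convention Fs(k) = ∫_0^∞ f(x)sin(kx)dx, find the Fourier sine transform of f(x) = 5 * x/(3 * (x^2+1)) 5 * pi * exp(-k)/6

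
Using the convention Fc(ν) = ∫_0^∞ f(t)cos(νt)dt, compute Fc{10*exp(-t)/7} 10/(7*(ν^2+1))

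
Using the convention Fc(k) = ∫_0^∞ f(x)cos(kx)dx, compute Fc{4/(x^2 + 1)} 2*pi*exp(-k)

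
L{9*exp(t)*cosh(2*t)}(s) 9*(s - 1)/((s - 1)^2 - 4)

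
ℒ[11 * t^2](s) 22/s^3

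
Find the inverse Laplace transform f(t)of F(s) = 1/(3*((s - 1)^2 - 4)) exp(t)*sinh(2*t)/6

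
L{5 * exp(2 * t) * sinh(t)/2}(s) 5/(2 * ((s - 2)^2 - 1))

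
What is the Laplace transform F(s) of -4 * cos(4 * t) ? -4 * s/(s^2+16) 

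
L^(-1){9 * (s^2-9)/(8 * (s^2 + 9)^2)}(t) 9 * t * cos(3 * t)/8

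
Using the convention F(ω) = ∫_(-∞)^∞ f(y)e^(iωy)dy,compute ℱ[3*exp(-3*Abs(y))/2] 9/(ω^2 + 9)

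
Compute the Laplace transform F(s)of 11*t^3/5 66/(5*s^4)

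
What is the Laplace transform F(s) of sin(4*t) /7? 4/(7*(s^2+16) ) 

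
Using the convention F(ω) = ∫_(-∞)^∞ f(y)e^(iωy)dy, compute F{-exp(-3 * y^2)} -sqrt(3) * sqrt(pi) * exp(-ω^2/12)/3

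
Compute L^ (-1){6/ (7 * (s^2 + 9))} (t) 2 * sin (3 * t)/7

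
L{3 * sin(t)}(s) 3/(s^2 + 1)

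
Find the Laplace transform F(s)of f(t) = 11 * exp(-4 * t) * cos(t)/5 11 * (s + 4)/(5 * ((s + 4)^2 + 1))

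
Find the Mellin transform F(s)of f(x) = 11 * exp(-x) 11 * gamma(s)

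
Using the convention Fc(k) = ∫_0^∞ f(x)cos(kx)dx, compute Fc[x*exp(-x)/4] (1 - k^2)/(4*(k^2 + 1)^2)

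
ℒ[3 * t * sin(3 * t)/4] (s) 9 * s/(2 * (s^2 + 9)^2)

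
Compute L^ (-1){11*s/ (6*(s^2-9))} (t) 11*cosh (3*t)/6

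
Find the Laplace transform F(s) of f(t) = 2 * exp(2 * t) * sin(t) 2/((s - 2) ^2 + 1) 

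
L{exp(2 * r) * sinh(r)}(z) 1/((z - 2)^2-1)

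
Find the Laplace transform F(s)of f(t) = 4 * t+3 3/s+4/s^2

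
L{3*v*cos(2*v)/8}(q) 3*(q^2 - 4)/(8*(q^2+4)^2)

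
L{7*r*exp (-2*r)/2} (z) 7/ (2*(z + 2)^2)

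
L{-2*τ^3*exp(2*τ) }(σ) -12/(σ - 2) ^4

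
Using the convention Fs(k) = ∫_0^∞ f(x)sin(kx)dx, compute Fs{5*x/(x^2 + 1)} 5*pi*exp(-k)/2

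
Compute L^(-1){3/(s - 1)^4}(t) t^3 * exp(t)/2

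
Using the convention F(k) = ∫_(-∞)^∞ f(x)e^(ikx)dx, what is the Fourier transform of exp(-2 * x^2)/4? sqrt(2) * sqrt(pi) * exp(-k^2/8)/8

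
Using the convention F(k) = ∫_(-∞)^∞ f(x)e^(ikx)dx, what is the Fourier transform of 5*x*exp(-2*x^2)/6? 5*sqrt(2)*I*sqrt(pi)*k*exp(-k^2/8)/48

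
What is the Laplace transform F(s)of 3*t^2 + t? 6/s^3 + s^(-2)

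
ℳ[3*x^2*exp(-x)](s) 3*gamma(s+2)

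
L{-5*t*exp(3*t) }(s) -5/(s - 3) ^2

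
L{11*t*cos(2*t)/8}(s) 11*(s^2 - 4)/(8*(s^2 + 4)^2)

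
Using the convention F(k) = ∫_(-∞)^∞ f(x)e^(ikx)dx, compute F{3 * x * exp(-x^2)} 3 * I * sqrt(pi) * k * exp(-k^2/4)/2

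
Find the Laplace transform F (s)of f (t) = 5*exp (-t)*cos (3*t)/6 5*(s + 1)/ (6*( (s + 1)^2 + 9))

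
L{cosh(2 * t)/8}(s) s/(8 * (s^2 - 4))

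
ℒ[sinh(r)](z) 1/(z^2 - 1)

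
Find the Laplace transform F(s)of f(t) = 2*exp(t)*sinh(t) 2/(s*(s - 2))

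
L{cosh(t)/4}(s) s/(4*(s^2 - 1))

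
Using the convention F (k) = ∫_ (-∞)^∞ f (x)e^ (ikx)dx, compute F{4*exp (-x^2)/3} 4*sqrt (pi)*exp (-k^2/4)/3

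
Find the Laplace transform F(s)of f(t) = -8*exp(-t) -8/(s+1)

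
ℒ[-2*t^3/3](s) -4/s^4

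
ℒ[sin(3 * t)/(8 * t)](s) atan(3/s)/8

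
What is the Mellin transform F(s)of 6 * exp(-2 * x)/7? 6 * gamma(s)/(7 * 2^s)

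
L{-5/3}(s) -5/(3 * s)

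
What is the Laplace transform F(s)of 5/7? 5/(7*s)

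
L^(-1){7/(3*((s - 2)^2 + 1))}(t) 7*exp(2*t)*sin(t)/3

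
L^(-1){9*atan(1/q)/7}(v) 9*sin(v)/(7*v)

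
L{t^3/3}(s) 2/s^4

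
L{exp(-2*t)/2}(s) 1/(2*(s+2))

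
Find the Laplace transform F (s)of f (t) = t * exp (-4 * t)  (s + 4)^ (-2)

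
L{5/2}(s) 5/(2*s)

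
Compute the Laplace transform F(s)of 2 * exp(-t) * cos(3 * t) 2 * (s + 1)/((s + 1)^2 + 9)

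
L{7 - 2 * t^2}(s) 7/s - 4/s^3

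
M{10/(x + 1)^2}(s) -10*pi*(s - 1)/sin(pi*s)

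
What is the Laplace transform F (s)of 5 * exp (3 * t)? 5/ (s - 3)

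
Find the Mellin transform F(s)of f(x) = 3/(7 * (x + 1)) 3 * pi * csc(pi * s)/7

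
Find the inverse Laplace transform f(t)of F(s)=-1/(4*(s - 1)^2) -t*exp(t)/4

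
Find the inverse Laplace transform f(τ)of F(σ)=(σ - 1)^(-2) τ * exp(τ)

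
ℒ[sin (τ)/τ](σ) atan (1/σ)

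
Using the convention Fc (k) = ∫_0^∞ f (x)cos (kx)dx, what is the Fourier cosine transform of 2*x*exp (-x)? 2*(1 - k^2)/ (k^2+1)^2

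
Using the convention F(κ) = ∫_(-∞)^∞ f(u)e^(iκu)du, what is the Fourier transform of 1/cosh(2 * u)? pi/(2 * cosh(pi * κ/4))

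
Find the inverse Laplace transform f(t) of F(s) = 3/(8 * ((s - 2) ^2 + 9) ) exp(2 * t) * sin(3 * t) /8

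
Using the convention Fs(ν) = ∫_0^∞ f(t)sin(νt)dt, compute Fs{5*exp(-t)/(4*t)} 5*atan(ν)/4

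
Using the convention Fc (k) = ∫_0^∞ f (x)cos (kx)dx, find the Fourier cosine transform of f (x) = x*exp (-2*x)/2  (4 - k^2)/ (2*(k^2 + 4)^2)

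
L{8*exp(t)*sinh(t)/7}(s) 8/(7*s*(s - 2))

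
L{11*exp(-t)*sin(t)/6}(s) 11/(6*((s+1)^2+1))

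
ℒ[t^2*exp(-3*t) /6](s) 1/(3*(s + 3) ^3) 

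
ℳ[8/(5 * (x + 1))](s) 8 * pi * csc(pi * s)/5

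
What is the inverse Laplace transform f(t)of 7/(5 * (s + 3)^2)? 7 * t * exp(-3 * t)/5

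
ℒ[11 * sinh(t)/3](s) 11/(3 * (s^2 - 1))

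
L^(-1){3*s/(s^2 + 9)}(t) 3*cos(3*t)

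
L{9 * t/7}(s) 9/(7 * s^2)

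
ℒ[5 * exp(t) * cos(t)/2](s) 5 * (s - 1)/(2 * ((s - 1)^2 + 1))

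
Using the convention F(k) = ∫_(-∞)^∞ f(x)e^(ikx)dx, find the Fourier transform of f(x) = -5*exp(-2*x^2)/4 -5*sqrt(2)*sqrt(pi)*exp(-k^2/8)/8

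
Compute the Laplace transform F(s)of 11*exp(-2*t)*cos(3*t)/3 11*(s + 2)/(3*((s + 2)^2 + 9))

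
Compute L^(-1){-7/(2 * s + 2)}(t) -7 * exp(-t)/2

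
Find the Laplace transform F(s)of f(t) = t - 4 s^(-2) - 4/s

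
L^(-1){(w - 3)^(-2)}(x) x*exp(3*x)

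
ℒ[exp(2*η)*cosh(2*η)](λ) (λ - 2)/(λ*(λ - 4))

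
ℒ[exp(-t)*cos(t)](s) (s+1)/((s+1)^2+1)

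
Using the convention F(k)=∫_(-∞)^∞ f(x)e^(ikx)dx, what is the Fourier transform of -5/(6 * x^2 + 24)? -5 * pi * exp(-2 * Abs(k))/12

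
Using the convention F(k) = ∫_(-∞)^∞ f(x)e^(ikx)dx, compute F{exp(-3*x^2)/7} sqrt(3)*sqrt(pi)*exp(-k^2/12)/21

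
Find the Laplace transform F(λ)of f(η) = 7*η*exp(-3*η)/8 7/(8*(λ + 3)^2)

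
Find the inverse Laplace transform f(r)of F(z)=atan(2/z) sin(2*r)/r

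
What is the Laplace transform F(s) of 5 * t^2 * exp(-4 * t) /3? 10/(3 * (s + 4) ^3) 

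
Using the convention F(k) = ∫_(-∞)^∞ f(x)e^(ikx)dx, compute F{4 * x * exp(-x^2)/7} 2 * I * sqrt(pi) * k * exp(-k^2/4)/7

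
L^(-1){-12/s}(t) -12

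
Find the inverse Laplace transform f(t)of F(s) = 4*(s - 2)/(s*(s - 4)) 4*exp(2*t)*cosh(2*t)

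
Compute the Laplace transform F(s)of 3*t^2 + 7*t 7/s^2 + 6/s^3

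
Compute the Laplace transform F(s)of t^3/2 3/s^4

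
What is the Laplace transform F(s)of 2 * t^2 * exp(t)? 4/(s - 1)^3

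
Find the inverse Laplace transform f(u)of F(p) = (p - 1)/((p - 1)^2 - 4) exp(u) * cosh(2 * u)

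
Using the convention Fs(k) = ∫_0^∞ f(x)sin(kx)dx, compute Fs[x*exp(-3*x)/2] 3*k/(k^2 + 9)^2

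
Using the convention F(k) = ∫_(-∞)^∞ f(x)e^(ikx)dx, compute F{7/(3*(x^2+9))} 7*pi*exp(-3*Abs(k))/9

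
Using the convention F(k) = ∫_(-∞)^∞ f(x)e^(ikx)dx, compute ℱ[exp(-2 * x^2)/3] sqrt(2) * sqrt(pi) * exp(-k^2/8)/6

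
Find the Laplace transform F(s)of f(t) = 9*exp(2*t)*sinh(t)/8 9/(8*((s - 2)^2 - 1))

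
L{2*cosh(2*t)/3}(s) 2*s/(3*(s^2 - 4))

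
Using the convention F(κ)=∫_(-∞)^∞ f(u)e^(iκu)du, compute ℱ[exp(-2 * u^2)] sqrt(2) * sqrt(pi) * exp(-κ^2/8)/2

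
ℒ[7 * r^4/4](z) 42/z^5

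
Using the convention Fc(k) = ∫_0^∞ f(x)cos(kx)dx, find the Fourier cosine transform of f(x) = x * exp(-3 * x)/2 (9 - k^2)/(2 * (k^2 + 9)^2)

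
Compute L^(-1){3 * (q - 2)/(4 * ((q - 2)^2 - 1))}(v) 3 * exp(2 * v) * cosh(v)/4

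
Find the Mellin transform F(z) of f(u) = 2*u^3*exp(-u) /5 2*gamma(z + 3) /5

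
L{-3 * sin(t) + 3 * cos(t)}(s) 3 * s/(s^2 + 1)-3/(s^2 + 1)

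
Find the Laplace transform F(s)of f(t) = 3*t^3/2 9/s^4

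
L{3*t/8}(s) 3/(8*s^2) 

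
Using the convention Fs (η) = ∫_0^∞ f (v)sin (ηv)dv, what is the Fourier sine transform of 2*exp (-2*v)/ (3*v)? 2*atan (η/2)/3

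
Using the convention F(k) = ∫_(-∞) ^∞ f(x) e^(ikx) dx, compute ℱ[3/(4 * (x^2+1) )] 3 * pi * exp(-Abs(k) ) /4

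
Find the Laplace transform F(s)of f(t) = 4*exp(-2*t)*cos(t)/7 4*(s + 2)/(7*((s + 2)^2 + 1))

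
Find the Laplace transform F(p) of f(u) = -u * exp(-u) -1/(p + 1) ^2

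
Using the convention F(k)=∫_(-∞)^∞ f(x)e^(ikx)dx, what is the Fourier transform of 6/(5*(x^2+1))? 6*pi*exp(-Abs(k))/5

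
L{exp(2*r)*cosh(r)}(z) (z - 2)/((z - 2)^2 - 1)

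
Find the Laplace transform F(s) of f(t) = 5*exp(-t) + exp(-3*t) 1/(s + 3) + 5/(s + 1) 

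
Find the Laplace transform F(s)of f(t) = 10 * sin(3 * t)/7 30/(7 * (s^2+9))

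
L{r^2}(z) 2/z^3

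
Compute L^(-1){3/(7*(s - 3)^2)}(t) 3*t*exp(3*t)/7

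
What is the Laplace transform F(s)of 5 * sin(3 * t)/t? 5 * atan(3/s)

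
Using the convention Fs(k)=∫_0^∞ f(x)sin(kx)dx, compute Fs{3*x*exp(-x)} 6*k/(k^2 + 1)^2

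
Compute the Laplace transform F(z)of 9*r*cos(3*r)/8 9*(z^2-9)/(8*(z^2 + 9)^2)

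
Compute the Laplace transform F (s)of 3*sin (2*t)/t 3*atan (2/s)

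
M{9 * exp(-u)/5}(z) 9 * gamma(z)/5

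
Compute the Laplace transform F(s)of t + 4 4/s + s^(-2)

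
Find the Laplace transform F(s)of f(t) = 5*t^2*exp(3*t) 10/(s - 3)^3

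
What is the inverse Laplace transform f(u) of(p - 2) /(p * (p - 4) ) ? exp(2 * u) * cosh(2 * u) 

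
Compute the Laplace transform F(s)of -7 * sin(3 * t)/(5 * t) -7 * atan(3/s)/5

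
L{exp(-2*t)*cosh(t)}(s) (s + 2)/((s + 2)^2 - 1)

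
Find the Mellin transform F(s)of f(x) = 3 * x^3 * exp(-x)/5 3 * gamma(s + 3)/5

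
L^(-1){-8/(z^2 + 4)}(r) -4*sin(2*r)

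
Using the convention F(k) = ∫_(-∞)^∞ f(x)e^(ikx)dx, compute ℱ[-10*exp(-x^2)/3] -10*sqrt(pi)*exp(-k^2/4)/3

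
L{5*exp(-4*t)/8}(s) 5/(8*(s + 4))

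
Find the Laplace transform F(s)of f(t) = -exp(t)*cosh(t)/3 (1 - s)/(3*s*(s - 2))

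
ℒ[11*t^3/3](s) 22/s^4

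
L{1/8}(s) 1/(8 * s)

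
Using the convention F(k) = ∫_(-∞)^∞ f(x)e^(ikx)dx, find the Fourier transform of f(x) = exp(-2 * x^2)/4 sqrt(2) * sqrt(pi) * exp(-k^2/8)/8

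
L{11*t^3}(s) 66/s^4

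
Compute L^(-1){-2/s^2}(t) -2 * t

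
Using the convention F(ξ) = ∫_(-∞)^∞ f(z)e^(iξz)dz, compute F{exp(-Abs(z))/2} 1/(ξ^2 + 1)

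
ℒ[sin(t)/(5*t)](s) atan(1/s)/5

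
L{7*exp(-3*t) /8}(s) 7/(8*(s + 3) ) 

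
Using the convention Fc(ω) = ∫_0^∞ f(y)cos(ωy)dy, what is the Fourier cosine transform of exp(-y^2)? sqrt(pi) * exp(-ω^2/4)/2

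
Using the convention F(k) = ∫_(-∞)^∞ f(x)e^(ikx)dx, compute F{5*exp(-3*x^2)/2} 5*sqrt(3)*sqrt(pi)*exp(-k^2/12)/6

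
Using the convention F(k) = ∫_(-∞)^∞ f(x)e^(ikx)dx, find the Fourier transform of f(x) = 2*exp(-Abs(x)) 4/(k^2 + 1)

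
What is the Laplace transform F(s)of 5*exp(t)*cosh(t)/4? 5*(s - 1)/(4*s*(s - 2))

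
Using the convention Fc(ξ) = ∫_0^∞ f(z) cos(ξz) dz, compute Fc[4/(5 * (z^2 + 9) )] 2 * pi * exp(-3 * ξ) /15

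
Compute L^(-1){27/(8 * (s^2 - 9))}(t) 9 * sinh(3 * t)/8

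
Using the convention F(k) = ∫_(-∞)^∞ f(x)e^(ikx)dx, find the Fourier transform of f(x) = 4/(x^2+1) 4 * pi * exp(-Abs(k))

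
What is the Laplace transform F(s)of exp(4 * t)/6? 1/(6 * (s - 4))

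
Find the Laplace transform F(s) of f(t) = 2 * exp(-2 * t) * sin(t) 2/((s+2) ^2+1) 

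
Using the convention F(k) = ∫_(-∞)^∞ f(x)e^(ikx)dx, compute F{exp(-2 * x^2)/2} sqrt(2) * sqrt(pi) * exp(-k^2/8)/4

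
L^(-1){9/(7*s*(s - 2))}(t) 9*exp(t)*sinh(t)/7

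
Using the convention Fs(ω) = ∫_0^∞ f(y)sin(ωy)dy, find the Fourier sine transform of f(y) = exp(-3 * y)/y atan(ω/3)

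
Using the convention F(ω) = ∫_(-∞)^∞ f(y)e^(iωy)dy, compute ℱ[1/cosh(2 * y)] pi/(2 * cosh(pi * ω/4))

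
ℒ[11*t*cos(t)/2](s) 11*(s^2-1)/(2*(s^2 + 1)^2)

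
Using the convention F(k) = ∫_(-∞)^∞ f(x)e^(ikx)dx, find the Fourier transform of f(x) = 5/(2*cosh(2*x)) 5*pi/(4*cosh(pi*k/4))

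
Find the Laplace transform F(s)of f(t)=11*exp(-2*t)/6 11/(6*(s+2))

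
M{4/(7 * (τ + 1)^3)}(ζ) 2 * pi * (ζ - 2) * (ζ - 1)/(7 * sin(pi * ζ))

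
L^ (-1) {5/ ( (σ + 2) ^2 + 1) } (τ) 5*exp (-2*τ)*sin (τ) 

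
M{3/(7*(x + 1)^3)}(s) 3*pi*(s - 2)*(s - 1)/(14*sin(pi*s))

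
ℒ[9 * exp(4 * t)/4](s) 9/(4 * (s - 4))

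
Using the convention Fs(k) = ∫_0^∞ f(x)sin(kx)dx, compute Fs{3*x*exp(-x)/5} 6*k/(5*(k^2 + 1)^2)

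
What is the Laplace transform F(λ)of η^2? 2/λ^3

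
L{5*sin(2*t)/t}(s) 5*atan(2/s)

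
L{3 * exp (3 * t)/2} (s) 3/ (2 * (s - 3))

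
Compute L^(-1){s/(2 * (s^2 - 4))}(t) cosh(2 * t)/2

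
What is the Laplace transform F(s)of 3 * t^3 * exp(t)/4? 9/(2 * (s - 1)^4)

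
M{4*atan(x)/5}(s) -2*pi*sec(pi*s/2)/(5*s)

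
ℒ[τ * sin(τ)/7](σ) 2 * σ/(7 * (σ^2 + 1)^2)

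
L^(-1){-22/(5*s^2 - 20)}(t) -11*sinh(2*t)/5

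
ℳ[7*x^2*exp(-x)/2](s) 7*gamma(s + 2)/2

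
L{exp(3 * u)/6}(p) 1/(6 * (p - 3))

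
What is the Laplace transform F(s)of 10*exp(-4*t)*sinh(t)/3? 10/(3*((s + 4)^2 - 1))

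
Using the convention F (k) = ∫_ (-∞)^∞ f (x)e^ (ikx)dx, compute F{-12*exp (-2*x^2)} -6*sqrt (2)*sqrt (pi)*exp (-k^2/8)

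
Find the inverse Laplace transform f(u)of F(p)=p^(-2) u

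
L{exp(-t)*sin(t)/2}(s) 1/(2*((s + 1)^2 + 1))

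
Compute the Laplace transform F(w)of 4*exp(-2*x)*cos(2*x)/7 4*(w+2)/(7*((w+2)^2+4))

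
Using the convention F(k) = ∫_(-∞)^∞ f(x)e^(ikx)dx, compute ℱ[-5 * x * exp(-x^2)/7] -5 * I * sqrt(pi) * k * exp(-k^2/4)/14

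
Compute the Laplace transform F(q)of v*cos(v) (q^2 - 1)/(q^2+1)^2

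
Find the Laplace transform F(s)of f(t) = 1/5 1/(5 * s)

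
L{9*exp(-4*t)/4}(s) 9/(4*(s + 4))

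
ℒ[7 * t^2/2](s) 7/s^3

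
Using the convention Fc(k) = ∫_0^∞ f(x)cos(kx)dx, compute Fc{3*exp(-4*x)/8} 3/(2*(k^2 + 16))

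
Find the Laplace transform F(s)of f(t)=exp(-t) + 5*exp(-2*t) 5/(s + 2) + 1/(s + 1)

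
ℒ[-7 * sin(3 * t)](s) -21/(s^2 + 9)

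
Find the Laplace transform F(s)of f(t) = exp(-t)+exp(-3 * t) 1/(s+3)+1/(s+1)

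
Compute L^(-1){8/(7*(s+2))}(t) 8*exp(-2*t)/7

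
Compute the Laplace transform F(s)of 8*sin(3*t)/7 24/(7*(s^2 + 9))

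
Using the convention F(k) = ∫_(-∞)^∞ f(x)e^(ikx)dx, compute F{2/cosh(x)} 2*pi/cosh(pi*k/2)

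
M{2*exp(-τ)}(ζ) 2*gamma(ζ)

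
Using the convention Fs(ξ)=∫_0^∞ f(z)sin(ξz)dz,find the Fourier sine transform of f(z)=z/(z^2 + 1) pi * exp(-ξ)/2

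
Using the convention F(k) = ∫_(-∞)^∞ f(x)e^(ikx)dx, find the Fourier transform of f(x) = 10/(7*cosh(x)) 10*pi/(7*cosh(pi*k/2))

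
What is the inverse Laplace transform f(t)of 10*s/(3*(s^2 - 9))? 10*cosh(3*t)/3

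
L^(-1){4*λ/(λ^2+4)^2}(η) η*sin(2*η)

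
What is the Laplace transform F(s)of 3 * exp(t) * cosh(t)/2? 3 * (s - 1)/(2 * s * (s - 2))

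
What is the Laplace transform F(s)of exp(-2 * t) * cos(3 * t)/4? (s + 2)/(4 * ((s + 2)^2 + 9))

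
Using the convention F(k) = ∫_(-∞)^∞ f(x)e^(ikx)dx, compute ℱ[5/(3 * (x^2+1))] 5 * pi * exp(-Abs(k))/3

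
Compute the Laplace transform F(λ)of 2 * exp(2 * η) 2/(λ - 2)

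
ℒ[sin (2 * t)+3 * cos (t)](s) 2/ (s^2+4)+3 * s/ (s^2+1)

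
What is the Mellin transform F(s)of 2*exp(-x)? 2*gamma(s)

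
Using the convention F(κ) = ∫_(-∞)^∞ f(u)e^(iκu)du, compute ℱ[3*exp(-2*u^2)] 3*sqrt(2)*sqrt(pi)*exp(-κ^2/8)/2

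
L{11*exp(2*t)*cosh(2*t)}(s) 11*(s - 2)/(s*(s - 4))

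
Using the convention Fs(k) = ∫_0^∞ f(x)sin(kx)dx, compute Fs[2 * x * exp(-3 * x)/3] 4 * k/(k^2 + 9)^2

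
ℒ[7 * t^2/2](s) 7/s^3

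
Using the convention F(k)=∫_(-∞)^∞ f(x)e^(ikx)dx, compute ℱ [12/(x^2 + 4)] 6*pi*exp(-2*Abs(k))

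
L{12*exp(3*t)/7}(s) 12/(7*(s - 3))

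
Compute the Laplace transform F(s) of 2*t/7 2/(7*s^2) 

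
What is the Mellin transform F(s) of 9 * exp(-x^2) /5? 9 * gamma(s/2) /10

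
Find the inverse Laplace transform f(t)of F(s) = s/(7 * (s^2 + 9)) cos(3 * t)/7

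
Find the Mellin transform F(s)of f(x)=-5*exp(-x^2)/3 -5*gamma(s/2)/6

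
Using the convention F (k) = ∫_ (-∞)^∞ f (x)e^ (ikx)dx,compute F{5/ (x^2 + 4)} 5 * pi * exp (-2 * Abs (k))/2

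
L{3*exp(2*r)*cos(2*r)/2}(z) 3*(z - 2)/(2*((z - 2)^2+4))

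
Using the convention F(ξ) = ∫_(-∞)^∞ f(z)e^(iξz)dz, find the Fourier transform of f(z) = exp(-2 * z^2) sqrt(2) * sqrt(pi) * exp(-ξ^2/8)/2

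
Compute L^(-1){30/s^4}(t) 5 * t^3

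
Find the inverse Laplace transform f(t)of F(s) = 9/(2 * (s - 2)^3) 9 * t^2 * exp(2 * t)/4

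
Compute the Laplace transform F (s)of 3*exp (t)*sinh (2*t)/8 3/ (4*( (s - 1)^2 - 4))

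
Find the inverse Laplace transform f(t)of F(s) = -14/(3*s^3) -7*t^2/3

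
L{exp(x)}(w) 1/(w - 1)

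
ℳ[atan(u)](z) -pi * sec(pi * z/2)/(2 * z)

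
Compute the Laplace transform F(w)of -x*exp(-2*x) -1/(w + 2)^2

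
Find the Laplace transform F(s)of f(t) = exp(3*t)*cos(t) (s - 3)/((s - 3)^2 + 1)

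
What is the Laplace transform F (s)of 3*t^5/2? 180/s^6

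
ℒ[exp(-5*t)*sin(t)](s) 1/((s + 5)^2 + 1)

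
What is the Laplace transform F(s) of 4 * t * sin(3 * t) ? 24 * s/(s^2+9) ^2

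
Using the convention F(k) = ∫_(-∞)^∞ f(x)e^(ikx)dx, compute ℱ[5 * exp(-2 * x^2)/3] 5 * sqrt(2) * sqrt(pi) * exp(-k^2/8)/6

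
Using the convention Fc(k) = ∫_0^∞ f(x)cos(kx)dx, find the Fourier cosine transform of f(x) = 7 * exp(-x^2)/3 7 * sqrt(pi) * exp(-k^2/4)/6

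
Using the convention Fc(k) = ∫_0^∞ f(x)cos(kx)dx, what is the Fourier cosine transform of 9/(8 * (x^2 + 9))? 3 * pi * exp(-3 * k)/16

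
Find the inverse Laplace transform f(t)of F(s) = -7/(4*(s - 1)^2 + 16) -7*exp(t)*sin(2*t)/8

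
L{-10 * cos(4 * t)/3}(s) -10 * s/(3 * s^2 + 48)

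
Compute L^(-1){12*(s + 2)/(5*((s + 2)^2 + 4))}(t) 12*exp(-2*t)*cos(2*t)/5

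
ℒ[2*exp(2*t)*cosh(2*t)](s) 2*(s - 2)/(s*(s - 4))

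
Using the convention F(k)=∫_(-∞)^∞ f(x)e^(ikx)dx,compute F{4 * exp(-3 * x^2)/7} 4 * sqrt(3) * sqrt(pi) * exp(-k^2/12)/21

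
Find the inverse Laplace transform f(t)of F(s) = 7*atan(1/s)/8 7*sin(t)/(8*t)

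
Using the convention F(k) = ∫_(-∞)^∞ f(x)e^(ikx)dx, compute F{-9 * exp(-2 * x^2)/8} -9 * sqrt(2) * sqrt(pi) * exp(-k^2/8)/16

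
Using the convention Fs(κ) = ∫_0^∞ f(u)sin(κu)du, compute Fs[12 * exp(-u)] 12 * κ/(κ^2 + 1)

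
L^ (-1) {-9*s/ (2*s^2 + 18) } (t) -9*cos (3*t) /2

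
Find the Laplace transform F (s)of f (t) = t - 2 s^ (-2)-2/s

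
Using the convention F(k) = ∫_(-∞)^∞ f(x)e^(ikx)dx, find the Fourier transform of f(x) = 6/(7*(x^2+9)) 2*pi*exp(-3*Abs(k))/7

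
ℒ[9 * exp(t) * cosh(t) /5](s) 9 * (s - 1) /(5 * s * (s - 2) ) 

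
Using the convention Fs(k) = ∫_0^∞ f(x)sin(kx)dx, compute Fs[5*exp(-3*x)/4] 5*k/(4*(k^2 + 9))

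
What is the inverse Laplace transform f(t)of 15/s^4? 5*t^3/2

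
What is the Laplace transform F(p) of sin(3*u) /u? atan(3/p) 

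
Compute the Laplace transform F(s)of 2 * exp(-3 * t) 2/(s + 3)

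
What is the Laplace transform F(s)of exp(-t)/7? 1/(7*(s + 1))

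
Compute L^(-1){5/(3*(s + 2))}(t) 5*exp(-2*t)/3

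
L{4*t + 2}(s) 4/s^2 + 2/s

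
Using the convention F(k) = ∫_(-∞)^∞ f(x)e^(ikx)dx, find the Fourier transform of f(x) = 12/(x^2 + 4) 6*pi*exp(-2*Abs(k))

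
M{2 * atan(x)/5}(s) -pi * sec(pi * s/2)/(5 * s)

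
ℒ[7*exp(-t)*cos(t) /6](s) 7*(s + 1) /(6*((s + 1) ^2 + 1) ) 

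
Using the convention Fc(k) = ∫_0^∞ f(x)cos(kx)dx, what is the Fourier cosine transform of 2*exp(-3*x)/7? 6/(7*(k^2+9))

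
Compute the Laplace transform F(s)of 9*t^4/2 108/s^5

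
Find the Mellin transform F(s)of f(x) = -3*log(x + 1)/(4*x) 3*pi*csc(pi*s)/(4*(s - 1))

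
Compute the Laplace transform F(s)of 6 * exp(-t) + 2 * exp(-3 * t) 6/(s + 1) + 2/(s + 3)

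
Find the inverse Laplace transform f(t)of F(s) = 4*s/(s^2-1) 4*cosh(t)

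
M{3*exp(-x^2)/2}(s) 3*gamma(s/2)/4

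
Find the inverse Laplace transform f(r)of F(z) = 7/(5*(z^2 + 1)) 7*sin(r)/5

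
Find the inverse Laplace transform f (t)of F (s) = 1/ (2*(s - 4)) exp (4*t)/2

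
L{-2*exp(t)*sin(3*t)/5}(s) -6/(5*(s - 1)^2 + 45)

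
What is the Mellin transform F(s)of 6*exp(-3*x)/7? 6*gamma(s)/(7*3^s)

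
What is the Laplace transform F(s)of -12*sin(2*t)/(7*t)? -12*atan(2/s)/7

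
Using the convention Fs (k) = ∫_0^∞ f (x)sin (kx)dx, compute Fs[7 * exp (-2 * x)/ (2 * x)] 7 * atan (k/2)/2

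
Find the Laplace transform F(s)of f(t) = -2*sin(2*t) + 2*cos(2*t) 2*s/(s^2 + 4) - 4/(s^2 + 4)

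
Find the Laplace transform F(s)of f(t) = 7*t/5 7/(5*s^2)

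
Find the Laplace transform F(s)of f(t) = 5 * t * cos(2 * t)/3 5 * (s^2 - 4)/(3 * (s^2 + 4)^2)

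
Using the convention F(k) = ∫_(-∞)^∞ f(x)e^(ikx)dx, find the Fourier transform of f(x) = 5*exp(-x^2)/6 5*sqrt(pi)*exp(-k^2/4)/6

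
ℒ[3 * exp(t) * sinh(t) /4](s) 3/(4 * s * (s - 2) ) 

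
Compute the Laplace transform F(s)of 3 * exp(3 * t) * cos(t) 3 * (s - 3)/((s - 3)^2+1)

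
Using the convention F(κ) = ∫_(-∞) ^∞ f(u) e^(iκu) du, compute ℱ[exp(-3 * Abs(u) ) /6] 1/(κ^2 + 9) 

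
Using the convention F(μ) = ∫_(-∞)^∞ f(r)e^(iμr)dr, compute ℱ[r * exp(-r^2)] I * sqrt(pi) * μ * exp(-μ^2/4)/2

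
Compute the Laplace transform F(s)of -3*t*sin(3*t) -18*s/(s^2 + 9)^2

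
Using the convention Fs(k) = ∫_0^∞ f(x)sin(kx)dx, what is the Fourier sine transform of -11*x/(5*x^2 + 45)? -11*pi*exp(-3*k)/10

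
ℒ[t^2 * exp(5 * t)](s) 2/(s - 5)^3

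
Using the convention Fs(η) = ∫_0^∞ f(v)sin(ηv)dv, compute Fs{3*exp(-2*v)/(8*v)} 3*atan(η/2)/8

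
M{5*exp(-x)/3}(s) 5*gamma(s)/3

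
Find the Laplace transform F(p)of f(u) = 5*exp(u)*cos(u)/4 5*(p - 1)/(4*((p - 1)^2+1))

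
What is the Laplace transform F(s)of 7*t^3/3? 14/s^4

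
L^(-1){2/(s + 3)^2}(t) 2*t*exp(-3*t)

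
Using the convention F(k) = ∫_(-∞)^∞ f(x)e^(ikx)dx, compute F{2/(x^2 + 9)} 2*pi*exp(-3*Abs(k))/3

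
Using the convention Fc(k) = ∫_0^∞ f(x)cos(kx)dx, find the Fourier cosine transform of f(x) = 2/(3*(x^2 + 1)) pi*exp(-k)/3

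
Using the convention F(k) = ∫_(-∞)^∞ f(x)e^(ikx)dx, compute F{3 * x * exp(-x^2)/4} 3 * I * sqrt(pi) * k * exp(-k^2/4)/8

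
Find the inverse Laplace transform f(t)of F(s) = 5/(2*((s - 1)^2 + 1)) 5*exp(t)*sin(t)/2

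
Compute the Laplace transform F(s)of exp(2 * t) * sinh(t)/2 1/(2 * ((s - 2)^2 - 1))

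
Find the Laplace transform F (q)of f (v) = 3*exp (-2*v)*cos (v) 3*(q + 2)/ ( (q + 2)^2 + 1)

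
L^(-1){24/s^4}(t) 4*t^3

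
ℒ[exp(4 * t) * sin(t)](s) 1/((s - 4)^2+1)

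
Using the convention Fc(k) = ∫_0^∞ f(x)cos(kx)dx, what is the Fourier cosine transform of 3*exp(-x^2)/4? 3*sqrt(pi)*exp(-k^2/4)/8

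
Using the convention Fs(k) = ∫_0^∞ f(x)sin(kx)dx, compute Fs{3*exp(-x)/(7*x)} 3*atan(k)/7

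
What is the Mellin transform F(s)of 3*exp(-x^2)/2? 3*gamma(s/2)/4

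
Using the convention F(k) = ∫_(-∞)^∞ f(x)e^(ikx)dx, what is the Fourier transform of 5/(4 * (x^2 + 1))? 5 * pi * exp(-Abs(k))/4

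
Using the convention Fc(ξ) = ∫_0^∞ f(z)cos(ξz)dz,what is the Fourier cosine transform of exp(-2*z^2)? sqrt(2)*sqrt(pi)*exp(-ξ^2/8)/4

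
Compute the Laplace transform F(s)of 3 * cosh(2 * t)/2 3 * s/(2 * (s^2 - 4))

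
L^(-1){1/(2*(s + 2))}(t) exp(-2*t)/2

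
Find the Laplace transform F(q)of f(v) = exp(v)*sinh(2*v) 2/((q - 1)^2 - 4)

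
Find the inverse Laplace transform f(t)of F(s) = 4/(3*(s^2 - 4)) 2*sinh(2*t)/3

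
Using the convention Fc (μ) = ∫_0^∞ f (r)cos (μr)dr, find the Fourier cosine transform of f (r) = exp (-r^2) sqrt (pi) * exp (-μ^2/4)/2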